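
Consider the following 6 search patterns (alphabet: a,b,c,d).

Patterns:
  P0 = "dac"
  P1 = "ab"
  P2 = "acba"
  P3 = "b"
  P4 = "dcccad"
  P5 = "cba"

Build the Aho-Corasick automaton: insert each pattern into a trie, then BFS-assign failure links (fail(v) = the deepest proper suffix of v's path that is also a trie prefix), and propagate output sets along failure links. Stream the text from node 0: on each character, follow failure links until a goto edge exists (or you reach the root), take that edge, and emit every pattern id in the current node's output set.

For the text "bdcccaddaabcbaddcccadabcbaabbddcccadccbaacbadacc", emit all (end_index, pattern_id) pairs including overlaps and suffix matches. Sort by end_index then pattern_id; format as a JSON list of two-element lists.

Build:
Trie nodes:
  n0 'ε': a→4 b→9 c→15 d→1
  n1 'd': a→2 c→10
  n2 'da': c→3
  n3 'dac': ·  ←P0
  n4 'a': b→5 c→6
  n5 'ab': ·  ←P1
  n6 'ac': b→7
  n7 'acb': a→8
  n8 'acba': ·  ←P2
  n9 'b': ·  ←P3
  n10 'dc': c→11
  n11 'dcc': c→12
  n12 'dccc': a→13
  n13 'dccca': d→14
  n14 'dcccad': ·  ←P4
  n15 'c': b→16
  n16 'cb': a→17
  n17 'cba': ·  ←P5

BFS fail/out derivation:
  fail(1) 'd': from fail(0)=0 chase 'd': 0 ⇒ 0;  out=∅∪out(0)=∅
  fail(4) 'a': from fail(0)=0 chase 'a': 0 ⇒ 0;  out=∅∪out(0)=∅
  fail(9) 'b': from fail(0)=0 chase 'b': 0 ⇒ 0;  out={3}∪out(0)={3}
  fail(15) 'c': from fail(0)=0 chase 'c': 0 ⇒ 0;  out=∅∪out(0)=∅
  fail(2) 'da': from fail(1)=0 chase 'a': 0 ⇒ 4;  out=∅∪out(4)=∅
  fail(5) 'ab': from fail(4)=0 chase 'b': 0 ⇒ 9;  out={1}∪out(9)={1,3}
  fail(6) 'ac': from fail(4)=0 chase 'c': 0 ⇒ 15;  out=∅∪out(15)=∅
  fail(10) 'dc': from fail(1)=0 chase 'c': 0 ⇒ 15;  out=∅∪out(15)=∅
  fail(16) 'cb': from fail(15)=0 chase 'b': 0 ⇒ 9;  out=∅∪out(9)={3}
  fail(3) 'dac': from fail(2)=4 chase 'c': 4 ⇒ 6;  out={0}∪out(6)={0}
  fail(7) 'acb': from fail(6)=15 chase 'b': 15 ⇒ 16;  out=∅∪out(16)={3}
  fail(11) 'dcc': from fail(10)=15 chase 'c': 15→0 ⇒ 15;  out=∅∪out(15)=∅
  fail(17) 'cba': from fail(16)=9 chase 'a': 9→0 ⇒ 4;  out={5}∪out(4)={5}
  fail(8) 'acba': from fail(7)=16 chase 'a': 16 ⇒ 17;  out={2}∪out(17)={2,5}
  fail(12) 'dccc': from fail(11)=15 chase 'c': 15→0 ⇒ 15;  out=∅∪out(15)=∅
  fail(13) 'dccca': from fail(12)=15 chase 'a': 15→0 ⇒ 4;  out=∅∪out(4)=∅
  fail(14) 'dcccad': from fail(13)=4 chase 'd': 4→0 ⇒ 1;  out={4}∪out(1)={4}

Run:
i=0 'b': node 0→9  emit P3@[0:0]
i=1 'd': node 9→1 (via fail)
i=2 'c': node 1→10
i=3 'c': node 10→11
i=4 'c': node 11→12
i=5 'a': node 12→13
i=6 'd': node 13→14  emit P4@[1:6]
i=7 'd': node 14→1 (via fail)
i=8 'a': node 1→2
i=9 'a': node 2→4 (via fail)
i=10 'b': node 4→5  emit P1@[9:10],P3@[10:10]
i=11 'c': node 5→15 (via fail)
i=12 'b': node 15→16  emit P3@[12:12]
i=13 'a': node 16→17  emit P5@[11:13]
i=14 'd': node 17→1 (via fail)
i=15 'd': node 1→1 (via fail)
i=16 'c': node 1→10
i=17 'c': node 10→11
i=18 'c': node 11→12
i=19 'a': node 12→13
i=20 'd': node 13→14  emit P4@[15:20]
i=21 'a': node 14→2 (via fail)
i=22 'b': node 2→5 (via fail)  emit P1@[21:22],P3@[22:22]
i=23 'c': node 5→15 (via fail)
i=24 'b': node 15→16  emit P3@[24:24]
i=25 'a': node 16→17  emit P5@[23:25]
i=26 'a': node 17→4 (via fail)
i=27 'b': node 4→5  emit P1@[26:27],P3@[27:27]
i=28 'b': node 5→9 (via fail)  emit P3@[28:28]
i=29 'd': node 9→1 (via fail)
i=30 'd': node 1→1 (via fail)
i=31 'c': node 1→10
i=32 'c': node 10→11
i=33 'c': node 11→12
i=34 'a': node 12→13
i=35 'd': node 13→14  emit P4@[30:35]
i=36 'c': node 14→10 (via fail)
i=37 'c': node 10→11
i=38 'b': node 11→16 (via fail)  emit P3@[38:38]
i=39 'a': node 16→17  emit P5@[37:39]
i=40 'a': node 17→4 (via fail)
i=41 'c': node 4→6
i=42 'b': node 6→7  emit P3@[42:42]
i=43 'a': node 7→8  emit P2@[40:43],P5@[41:43]
i=44 'd': node 8→1 (via fail)
i=45 'a': node 1→2
i=46 'c': node 2→3  emit P0@[44:46]
i=47 'c': node 3→15 (via fail)

Matches: [[0,3],[6,4],[10,1],[10,3],[12,3],[13,5],[20,4],[22,1],[22,3],[24,3],[25,5],[27,1],[27,3],[28,3],[35,4],[38,3],[39,5],[42,3],[43,2],[43,5],[46,0]]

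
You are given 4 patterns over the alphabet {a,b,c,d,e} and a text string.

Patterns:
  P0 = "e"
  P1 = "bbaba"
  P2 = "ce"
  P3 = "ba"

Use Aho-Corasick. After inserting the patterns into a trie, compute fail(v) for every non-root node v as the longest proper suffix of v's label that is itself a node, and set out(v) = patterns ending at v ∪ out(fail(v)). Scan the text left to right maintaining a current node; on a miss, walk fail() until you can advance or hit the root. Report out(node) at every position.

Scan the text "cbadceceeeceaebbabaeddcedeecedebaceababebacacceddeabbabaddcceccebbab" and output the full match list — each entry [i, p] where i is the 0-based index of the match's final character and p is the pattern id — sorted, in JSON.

Construct AC machine:
Trie nodes:
  0='ε' goto b→2 c→7 e→1
  1='e' goto ·  ←P0
  2='b' goto a→9 b→3
  3='bb' goto a→4
  4='bba' goto b→5
  5='bbab' goto a→6
  6='bbaba' goto ·  ←P1
  7='c' goto e→8
  8='ce' goto ·  ←P2
  9='ba' goto ·  ←P3

BFS fail/out derivation:
  n1('e'): parent n0 fail=0; on 'e' 0 → fail=0;  out {0}∪∅={0}
  n2('b'): parent n0 fail=0; on 'b' 0 → fail=0;  out ∅∪∅=∅
  n7('c'): parent n0 fail=0; on 'c' 0 → fail=0;  out ∅∪∅=∅
  n3('bb'): parent n2 fail=0; on 'b' 0 → fail=2;  out ∅∪∅=∅
  n8('ce'): parent n7 fail=0; on 'e' 0 → fail=1;  out {2}∪{0}={0,2}
  n9('ba'): parent n2 fail=0; on 'a' 0 → fail=0;  out {3}∪∅={3}
  n4('bba'): parent n3 fail=2; on 'a' 2 → fail=9;  out ∅∪{3}={3}
  n5('bbab'): parent n4 fail=9; on 'b' 9→0 → fail=2;  out ∅∪∅=∅
  n6('bbaba'): parent n5 fail=2; on 'a' 2 → fail=9;  out {1}∪{3}={1,3}

Scan:
pos 0 'c': at 7
pos 1 'b': at 2 ·f
pos 2 'a': at 9  ** P3@[1:2]
pos 3 'd': at 0 ·f
pos 4 'c': at 7
pos 5 'e': at 8  ** P0@[5:5],P2@[4:5]
pos 6 'c': at 7 ·f
pos 7 'e': at 8  ** P0@[7:7],P2@[6:7]
pos 8 'e': at 1 ·f  ** P0@[8:8]
pos 9 'e': at 1 ·f  ** P0@[9:9]
pos 10 'c': at 7 ·f
pos 11 'e': at 8  ** P0@[11:11],P2@[10:11]
pos 12 'a': at 0 ·f
pos 13 'e': at 1  ** P0@[13:13]
pos 14 'b': at 2 ·f
pos 15 'b': at 3
pos 16 'a': at 4  ** P3@[15:16]
pos 17 'b': at 5
pos 18 'a': at 6  ** P1@[14:18],P3@[17:18]
pos 19 'e': at 1 ·f  ** P0@[19:19]
pos 20 'd': at 0 ·f
pos 21 'd': at 0
pos 22 'c': at 7
pos 23 'e': at 8  ** P0@[23:23],P2@[22:23]
pos 24 'd': at 0 ·f
pos 25 'e': at 1  ** P0@[25:25]
pos 26 'e': at 1 ·f  ** P0@[26:26]
pos 27 'c': at 7 ·f
pos 28 'e': at 8  ** P0@[28:28],P2@[27:28]
pos 29 'd': at 0 ·f
pos 30 'e': at 1  ** P0@[30:30]
pos 31 'b': at 2 ·f
pos 32 'a': at 9  ** P3@[31:32]
pos 33 'c': at 7 ·f
pos 34 'e': at 8  ** P0@[34:34],P2@[33:34]
pos 35 'a': at 0 ·f
pos 36 'b': at 2
pos 37 'a': at 9  ** P3@[36:37]
pos 38 'b': at 2 ·f
pos 39 'e': at 1 ·f  ** P0@[39:39]
pos 40 'b': at 2 ·f
pos 41 'a': at 9  ** P3@[40:41]
pos 42 'c': at 7 ·f
pos 43 'a': at 0 ·f
pos 44 'c': at 7
pos 45 'c': at 7 ·f
pos 46 'e': at 8  ** P0@[46:46],P2@[45:46]
pos 47 'd': at 0 ·f
pos 48 'd': at 0
pos 49 'e': at 1  ** P0@[49:49]
pos 50 'a': at 0 ·f
pos 51 'b': at 2
pos 52 'b': at 3
pos 53 'a': at 4  ** P3@[52:53]
pos 54 'b': at 5
pos 55 'a': at 6  ** P1@[51:55],P3@[54:55]
pos 56 'd': at 0 ·f
pos 57 'd': at 0
pos 58 'c': at 7
pos 59 'c': at 7 ·f
pos 60 'e': at 8  ** P0@[60:60],P2@[59:60]
pos 61 'c': at 7 ·f
pos 62 'c': at 7 ·f
pos 63 'e': at 8  ** P0@[63:63],P2@[62:63]
pos 64 'b': at 2 ·f
pos 65 'b': at 3
pos 66 'a': at 4  ** P3@[65:66]
pos 67 'b': at 5

Result: [[2,3],[5,0],[5,2],[7,0],[7,2],[8,0],[9,0],[11,0],[11,2],[13,0],[16,3],[18,1],[18,3],[19,0],[23,0],[23,2],[25,0],[26,0],[28,0],[28,2],[30,0],[32,3],[34,0],[34,2],[37,3],[39,0],[41,3],[46,0],[46,2],[49,0],[53,3],[55,1],[55,3],[60,0],[60,2],[63,0],[63,2],[66,3]]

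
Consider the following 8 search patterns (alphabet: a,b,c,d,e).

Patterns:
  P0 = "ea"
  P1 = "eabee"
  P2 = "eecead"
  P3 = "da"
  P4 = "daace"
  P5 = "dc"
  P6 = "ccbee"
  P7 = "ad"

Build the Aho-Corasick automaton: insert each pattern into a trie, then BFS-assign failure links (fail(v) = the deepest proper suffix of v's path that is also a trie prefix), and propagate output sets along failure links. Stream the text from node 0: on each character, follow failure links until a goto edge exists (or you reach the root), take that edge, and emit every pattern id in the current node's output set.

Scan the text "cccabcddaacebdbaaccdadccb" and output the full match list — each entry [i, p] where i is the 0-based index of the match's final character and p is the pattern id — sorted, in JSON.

Build:
Trie (insert patterns):
  0='ε' goto a→22 c→17 d→11 e→1
  1='e' goto a→2 e→6
  2='ea' goto b→3  ←P0
  3='eab' goto e→4
  4='eabe' goto e→5
  5='eabee' goto ·  ←P1
  6='ee' goto c→7
  7='eec' goto e→8
  8='eece' goto a→9
  9='eecea' goto d→10
  10='eecead' goto ·  ←P2
  11='d' goto a→12 c→16
  12='da' goto a→13  ←P3
  13='daa' goto c→14
  14='daac' goto e→15
  15='daace' goto ·  ←P4
  16='dc' goto ·  ←P5
  17='c' goto c→18
  18='cc' goto b→19
  19='ccb' goto e→20
  20='ccbe' goto e→21
  21='ccbee' goto ·  ←P6
  22='a' goto d→23
  23='ad' goto ·  ←P7

BFS fail/out derivation:
  n1('e'): parent n0 fail=0; on 'e' 0 → fail=0;  out ∅∪∅=∅
  n11('d'): parent n0 fail=0; on 'd' 0 → fail=0;  out ∅∪∅=∅
  n17('c'): parent n0 fail=0; on 'c' 0 → fail=0;  out ∅∪∅=∅
  n22('a'): parent n0 fail=0; on 'a' 0 → fail=0;  out ∅∪∅=∅
  n2('ea'): parent n1 fail=0; on 'a' 0 → fail=22;  out {0}∪∅={0}
  n6('ee'): parent n1 fail=0; on 'e' 0 → fail=1;  out ∅∪∅=∅
  n12('da'): parent n11 fail=0; on 'a' 0 → fail=22;  out {3}∪∅={3}
  n16('dc'): parent n11 fail=0; on 'c' 0 → fail=17;  out {5}∪∅={5}
  n18('cc'): parent n17 fail=0; on 'c' 0 → fail=17;  out ∅∪∅=∅
  n23('ad'): parent n22 fail=0; on 'd' 0 → fail=11;  out {7}∪∅={7}
  n3('eab'): parent n2 fail=22; on 'b' 22→0 → fail=0;  out ∅∪∅=∅
  n7('eec'): parent n6 fail=1; on 'c' 1→0 → fail=17;  out ∅∪∅=∅
  n13('daa'): parent n12 fail=22; on 'a' 22→0 → fail=22;  out ∅∪∅=∅
  n19('ccb'): parent n18 fail=17; on 'b' 17→0 → fail=0;  out ∅∪∅=∅
  n4('eabe'): parent n3 fail=0; on 'e' 0 → fail=1;  out ∅∪∅=∅
  n8('eece'): parent n7 fail=17; on 'e' 17→0 → fail=1;  out ∅∪∅=∅
  n14('daac'): parent n13 fail=22; on 'c' 22→0 → fail=17;  out ∅∪∅=∅
  n20('ccbe'): parent n19 fail=0; on 'e' 0 → fail=1;  out ∅∪∅=∅
  n5('eabee'): parent n4 fail=1; on 'e' 1 → fail=6;  out {1}∪∅={1}
  n9('eecea'): parent n8 fail=1; on 'a' 1 → fail=2;  out ∅∪{0}={0}
  n15('daace'): parent n14 fail=17; on 'e' 17→0 → fail=1;  out {4}∪∅={4}
  n21('ccbee'): parent n20 fail=1; on 'e' 1 → fail=6;  out {6}∪∅={6}
  n10('eecead'): parent n9 fail=2; on 'd' 2→22 → fail=23;  out {2}∪{7}={2,7}

Scan:
i=0 'c': node 0→17
i=1 'c': node 17→18
i=2 'c': node 18→18 (via fail)
i=3 'a': node 18→22 (via fail)
i=4 'b': node 22→0 (via fail)
i=5 'c': node 0→17
i=6 'd': node 17→11 (via fail)
i=7 'd': node 11→11 (via fail)
i=8 'a': node 11→12  emit P3@[7:8]
i=9 'a': node 12→13
i=10 'c': node 13→14
i=11 'e': node 14→15  emit P4@[7:11]
i=12 'b': node 15→0 (via fail)
i=13 'd': node 0→11
i=14 'b': node 11→0 (via fail)
i=15 'a': node 0→22
i=16 'a': node 22→22 (via fail)
i=17 'c': node 22→17 (via fail)
i=18 'c': node 17→18
i=19 'd': node 18→11 (via fail)
i=20 'a': node 11→12  emit P3@[19:20]
i=21 'd': node 12→23 (via fail)  emit P7@[20:21]
i=22 'c': node 23→16 (via fail)  emit P5@[21:22]
i=23 'c': node 16→18 (via fail)
i=24 'b': node 18→19

Matches: [[8,3],[11,4],[20,3],[21,7],[22,5]]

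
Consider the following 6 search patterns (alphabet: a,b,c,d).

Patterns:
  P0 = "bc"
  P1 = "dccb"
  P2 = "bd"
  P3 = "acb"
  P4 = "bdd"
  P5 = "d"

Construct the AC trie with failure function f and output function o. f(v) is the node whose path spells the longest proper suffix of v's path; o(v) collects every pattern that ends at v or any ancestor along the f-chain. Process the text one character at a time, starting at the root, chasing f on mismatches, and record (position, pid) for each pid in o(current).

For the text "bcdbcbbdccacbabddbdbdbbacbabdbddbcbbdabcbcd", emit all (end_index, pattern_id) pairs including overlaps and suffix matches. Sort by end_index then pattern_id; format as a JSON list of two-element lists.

Construct AC machine:
Trie nodes:
  n0 'ε': a→8 b→1 d→3
  n1 'b': c→2 d→7
  n2 'bc': ·  [P0 ends]
  n3 'd': c→4  [P5 ends]
  n4 'dc': c→5
  n5 'dcc': b→6
  n6 'dccb': ·  [P1 ends]
  n7 'bd': d→11  [P2 ends]
  n8 'a': c→9
  n9 'ac': b→10
  n10 'acb': ·  [P3 ends]
  n11 'bdd': ·  [P4 ends]

BFS fail/out derivation:
  fail(1) 'b': from fail(0)=0 chase 'b': 0 ⇒ 0;  out=∅∪out(0)=∅
  fail(3) 'd': from fail(0)=0 chase 'd': 0 ⇒ 0;  out={5}∪out(0)={5}
  fail(8) 'a': from fail(0)=0 chase 'a': 0 ⇒ 0;  out=∅∪out(0)=∅
  fail(2) 'bc': from fail(1)=0 chase 'c': 0 ⇒ 0;  out={0}∪out(0)={0}
  fail(4) 'dc': from fail(3)=0 chase 'c': 0 ⇒ 0;  out=∅∪out(0)=∅
  fail(7) 'bd': from fail(1)=0 chase 'd': 0 ⇒ 3;  out={2}∪out(3)={2,5}
  fail(9) 'ac': from fail(8)=0 chase 'c': 0 ⇒ 0;  out=∅∪out(0)=∅
  fail(5) 'dcc': from fail(4)=0 chase 'c': 0 ⇒ 0;  out=∅∪out(0)=∅
  fail(10) 'acb': from fail(9)=0 chase 'b': 0 ⇒ 1;  out={3}∪out(1)={3}
  fail(11) 'bdd': from fail(7)=3 chase 'd': 3→0 ⇒ 3;  out={4}∪out(3)={4,5}
  fail(6) 'dccb': from fail(5)=0 chase 'b': 0 ⇒ 1;  out={1}∪out(1)={1}

Scan:
pos 0 'b': at 1
pos 1 'c': at 2  → match P0@[0:1]
pos 2 'd': at 3 ·f  → match P5@[2:2]
pos 3 'b': at 1 ·f
pos 4 'c': at 2  → match P0@[3:4]
pos 5 'b': at 1 ·f
pos 6 'b': at 1 ·f
pos 7 'd': at 7  → match P2@[6:7],P5@[7:7]
pos 8 'c': at 4 ·f
pos 9 'c': at 5
pos 10 'a': at 8 ·f
pos 11 'c': at 9
pos 12 'b': at 10  → match P3@[10:12]
pos 13 'a': at 8 ·f
pos 14 'b': at 1 ·f
pos 15 'd': at 7  → match P2@[14:15],P5@[15:15]
pos 16 'd': at 11  → match P4@[14:16],P5@[16:16]
pos 17 'b': at 1 ·f
pos 18 'd': at 7  → match P2@[17:18],P5@[18:18]
pos 19 'b': at 1 ·f
pos 20 'd': at 7  → match P2@[19:20],P5@[20:20]
pos 21 'b': at 1 ·f
pos 22 'b': at 1 ·f
pos 23 'a': at 8 ·f
pos 24 'c': at 9
pos 25 'b': at 10  → match P3@[23:25]
pos 26 'a': at 8 ·f
pos 27 'b': at 1 ·f
pos 28 'd': at 7  → match P2@[27:28],P5@[28:28]
pos 29 'b': at 1 ·f
pos 30 'd': at 7  → match P2@[29:30],P5@[30:30]
pos 31 'd': at 11  → match P4@[29:31],P5@[31:31]
pos 32 'b': at 1 ·f
pos 33 'c': at 2  → match P0@[32:33]
pos 34 'b': at 1 ·f
pos 35 'b': at 1 ·f
pos 36 'd': at 7  → match P2@[35:36],P5@[36:36]
pos 37 'a': at 8 ·f
pos 38 'b': at 1 ·f
pos 39 'c': at 2  → match P0@[38:39]
pos 40 'b': at 1 ·f
pos 41 'c': at 2  → match P0@[40:41]
pos 42 'd': at 3 ·f  → match P5@[42:42]

Matches: [[1,0],[2,5],[4,0],[7,2],[7,5],[12,3],[15,2],[15,5],[16,4],[16,5],[18,2],[18,5],[20,2],[20,5],[25,3],[28,2],[28,5],[30,2],[30,5],[31,4],[31,5],[33,0],[36,2],[36,5],[39,0],[41,0],[42,5]]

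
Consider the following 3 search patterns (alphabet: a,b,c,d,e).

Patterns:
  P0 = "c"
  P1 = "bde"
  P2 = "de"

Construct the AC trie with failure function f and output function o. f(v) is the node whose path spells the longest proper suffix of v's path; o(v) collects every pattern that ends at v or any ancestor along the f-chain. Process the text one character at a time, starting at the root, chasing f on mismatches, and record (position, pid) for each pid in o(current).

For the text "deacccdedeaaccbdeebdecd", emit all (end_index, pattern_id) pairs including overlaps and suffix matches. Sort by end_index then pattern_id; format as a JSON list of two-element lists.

Build automaton:
Trie (insert patterns):
  0='ε' goto b→2 c→1 d→5
  1='c' goto ·  ←P0
  2='b' goto d→3
  3='bd' goto e→4
  4='bde' goto ·  ←P1
  5='d' goto e→6
  6='de' goto ·  ←P2

BFS fail/out derivation:
  n1('c'): parent n0 fail=0; on 'c' 0 → fail=0;  out {0}∪∅={0}
  n2('b'): parent n0 fail=0; on 'b' 0 → fail=0;  out ∅∪∅=∅
  n5('d'): parent n0 fail=0; on 'd' 0 → fail=0;  out ∅∪∅=∅
  n3('bd'): parent n2 fail=0; on 'd' 0 → fail=5;  out ∅∪∅=∅
  n6('de'): parent n5 fail=0; on 'e' 0 → fail=0;  out {2}∪∅={2}
  n4('bde'): parent n3 fail=5; on 'e' 5 → fail=6;  out {1}∪{2}={1,2}

Run:
[0] read 'd'  n0⇒n5
[1] read 'e'  n5⇒n6  → match P2@[0:1]
[2] read 'a'  n6⇒n0 (via fail)
[3] read 'c'  n0⇒n1  → match P0@[3:3]
[4] read 'c'  n1⇒n1 (via fail)  → match P0@[4:4]
[5] read 'c'  n1⇒n1 (via fail)  → match P0@[5:5]
[6] read 'd'  n1⇒n5 (via fail)
[7] read 'e'  n5⇒n6  → match P2@[6:7]
[8] read 'd'  n6⇒n5 (via fail)
[9] read 'e'  n5⇒n6  → match P2@[8:9]
[10] read 'a'  n6⇒n0 (via fail)
[11] read 'a'  n0⇒n0
[12] read 'c'  n0⇒n1  → match P0@[12:12]
[13] read 'c'  n1⇒n1 (via fail)  → match P0@[13:13]
[14] read 'b'  n1⇒n2 (via fail)
[15] read 'd'  n2⇒n3
[16] read 'e'  n3⇒n4  → match P1@[14:16],P2@[15:16]
[17] read 'e'  n4⇒n0 (via fail)
[18] read 'b'  n0⇒n2
[19] read 'd'  n2⇒n3
[20] read 'e'  n3⇒n4  → match P1@[18:20],P2@[19:20]
[21] read 'c'  n4⇒n1 (via fail)  → match P0@[21:21]
[22] read 'd'  n1⇒n5 (via fail)

Matches: [[1,2],[3,0],[4,0],[5,0],[7,2],[9,2],[12,0],[13,0],[16,1],[16,2],[20,1],[20,2],[21,0]]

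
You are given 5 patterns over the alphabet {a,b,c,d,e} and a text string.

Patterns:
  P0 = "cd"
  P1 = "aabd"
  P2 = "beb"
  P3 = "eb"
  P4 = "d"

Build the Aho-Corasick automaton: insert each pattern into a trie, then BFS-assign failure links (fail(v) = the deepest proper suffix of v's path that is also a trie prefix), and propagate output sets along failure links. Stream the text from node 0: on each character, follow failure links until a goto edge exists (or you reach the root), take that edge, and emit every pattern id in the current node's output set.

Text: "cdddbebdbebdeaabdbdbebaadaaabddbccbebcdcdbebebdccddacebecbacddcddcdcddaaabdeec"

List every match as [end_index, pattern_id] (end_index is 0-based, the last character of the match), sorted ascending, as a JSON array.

Construct AC machine:
Trie (insert patterns):
  n0 'ε': a→3 b→7 c→1 d→12 e→10
  n1 'c': d→2
  n2 'cd': ·  ←P0
  n3 'a': a→4
  n4 'aa': b→5
  n5 'aab': d→6
  n6 'aabd': ·  ←P1
  n7 'b': e→8
  n8 'be': b→9
  n9 'beb': ·  ←P2
  n10 'e': b→11
  n11 'eb': ·  ←P3
  n12 'd': ·  ←P4

BFS fail/out derivation:
  fail(1) 'c': from fail(0)=0 chase 'c': 0 ⇒ 0;  out=∅∪out(0)=∅
  fail(3) 'a': from fail(0)=0 chase 'a': 0 ⇒ 0;  out=∅∪out(0)=∅
  fail(7) 'b': from fail(0)=0 chase 'b': 0 ⇒ 0;  out=∅∪out(0)=∅
  fail(10) 'e': from fail(0)=0 chase 'e': 0 ⇒ 0;  out=∅∪out(0)=∅
  fail(12) 'd': from fail(0)=0 chase 'd': 0 ⇒ 0;  out={4}∪out(0)={4}
  fail(2) 'cd': from fail(1)=0 chase 'd': 0 ⇒ 12;  out={0}∪out(12)={0,4}
  fail(4) 'aa': from fail(3)=0 chase 'a': 0 ⇒ 3;  out=∅∪out(3)=∅
  fail(8) 'be': from fail(7)=0 chase 'e': 0 ⇒ 10;  out=∅∪out(10)=∅
  fail(11) 'eb': from fail(10)=0 chase 'b': 0 ⇒ 7;  out={3}∪out(7)={3}
  fail(5) 'aab': from fail(4)=3 chase 'b': 3→0 ⇒ 7;  out=∅∪out(7)=∅
  fail(9) 'beb': from fail(8)=10 chase 'b': 10 ⇒ 11;  out={2}∪out(11)={2,3}
  fail(6) 'aabd': from fail(5)=7 chase 'd': 7→0 ⇒ 12;  out={1}∪out(12)={1,4}

Scan:
i=0 'c': node 0→1
i=1 'd': node 1→2  emit P0@[0:1],P4@[1:1]
i=2 'd': node 2→12 (via fail)  emit P4@[2:2]
i=3 'd': node 12→12 (via fail)  emit P4@[3:3]
i=4 'b': node 12→7 (via fail)
i=5 'e': node 7→8
i=6 'b': node 8→9  emit P2@[4:6],P3@[5:6]
i=7 'd': node 9→12 (via fail)  emit P4@[7:7]
i=8 'b': node 12→7 (via fail)
i=9 'e': node 7→8
i=10 'b': node 8→9  emit P2@[8:10],P3@[9:10]
i=11 'd': node 9→12 (via fail)  emit P4@[11:11]
i=12 'e': node 12→10 (via fail)
i=13 'a': node 10→3 (via fail)
i=14 'a': node 3→4
i=15 'b': node 4→5
i=16 'd': node 5→6  emit P1@[13:16],P4@[16:16]
i=17 'b': node 6→7 (via fail)
i=18 'd': node 7→12 (via fail)  emit P4@[18:18]
i=19 'b': node 12→7 (via fail)
i=20 'e': node 7→8
i=21 'b': node 8→9  emit P2@[19:21],P3@[20:21]
i=22 'a': node 9→3 (via fail)
i=23 'a': node 3→4
i=24 'd': node 4→12 (via fail)  emit P4@[24:24]
i=25 'a': node 12→3 (via fail)
i=26 'a': node 3→4
i=27 'a': node 4→4 (via fail)
i=28 'b': node 4→5
i=29 'd': node 5→6  emit P1@[26:29],P4@[29:29]
i=30 'd': node 6→12 (via fail)  emit P4@[30:30]
i=31 'b': node 12→7 (via fail)
i=32 'c': node 7→1 (via fail)
i=33 'c': node 1→1 (via fail)
i=34 'b': node 1→7 (via fail)
i=35 'e': node 7→8
i=36 'b': node 8→9  emit P2@[34:36],P3@[35:36]
i=37 'c': node 9→1 (via fail)
i=38 'd': node 1→2  emit P0@[37:38],P4@[38:38]
i=39 'c': node 2→1 (via fail)
i=40 'd': node 1→2  emit P0@[39:40],P4@[40:40]
i=41 'b': node 2→7 (via fail)
i=42 'e': node 7→8
i=43 'b': node 8→9  emit P2@[41:43],P3@[42:43]
i=44 'e': node 9→8 (via fail)
i=45 'b': node 8→9  emit P2@[43:45],P3@[44:45]
i=46 'd': node 9→12 (via fail)  emit P4@[46:46]
i=47 'c': node 12→1 (via fail)
i=48 'c': node 1→1 (via fail)
i=49 'd': node 1→2  emit P0@[48:49],P4@[49:49]
i=50 'd': node 2→12 (via fail)  emit P4@[50:50]
i=51 'a': node 12→3 (via fail)
i=52 'c': node 3→1 (via fail)
i=53 'e': node 1→10 (via fail)
i=54 'b': node 10→11  emit P3@[53:54]
i=55 'e': node 11→8 (via fail)
i=56 'c': node 8→1 (via fail)
i=57 'b': node 1→7 (via fail)
i=58 'a': node 7→3 (via fail)
i=59 'c': node 3→1 (via fail)
i=60 'd': node 1→2  emit P0@[59:60],P4@[60:60]
i=61 'd': node 2→12 (via fail)  emit P4@[61:61]
i=62 'c': node 12→1 (via fail)
i=63 'd': node 1→2  emit P0@[62:63],P4@[63:63]
i=64 'd': node 2→12 (via fail)  emit P4@[64:64]
i=65 'c': node 12→1 (via fail)
i=66 'd': node 1→2  emit P0@[65:66],P4@[66:66]
i=67 'c': node 2→1 (via fail)
i=68 'd': node 1→2  emit P0@[67:68],P4@[68:68]
i=69 'd': node 2→12 (via fail)  emit P4@[69:69]
i=70 'a': node 12→3 (via fail)
i=71 'a': node 3→4
i=72 'a': node 4→4 (via fail)
i=73 'b': node 4→5
i=74 'd': node 5→6  emit P1@[71:74],P4@[74:74]
i=75 'e': node 6→10 (via fail)
i=76 'e': node 10→10 (via fail)
i=77 'c': node 10→1 (via fail)

All matches (sorted): [[1,0],[1,4],[2,4],[3,4],[6,2],[6,3],[7,4],[10,2],[10,3],[11,4],[16,1],[16,4],[18,4],[21,2],[21,3],[24,4],[29,1],[29,4],[30,4],[36,2],[36,3],[38,0],[38,4],[40,0],[40,4],[43,2],[43,3],[45,2],[45,3],[46,4],[49,0],[49,4],[50,4],[54,3],[60,0],[60,4],[61,4],[63,0],[63,4],[64,4],[66,0],[66,4],[68,0],[68,4],[69,4],[74,1],[74,4]]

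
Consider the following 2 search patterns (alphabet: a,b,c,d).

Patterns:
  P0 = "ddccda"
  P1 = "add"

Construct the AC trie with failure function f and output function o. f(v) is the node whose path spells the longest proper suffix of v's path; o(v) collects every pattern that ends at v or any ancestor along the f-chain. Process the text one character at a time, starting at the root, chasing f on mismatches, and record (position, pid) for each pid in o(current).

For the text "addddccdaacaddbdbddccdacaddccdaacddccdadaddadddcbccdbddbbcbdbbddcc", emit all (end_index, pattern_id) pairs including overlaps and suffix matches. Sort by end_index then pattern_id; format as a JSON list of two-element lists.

Build automaton:
Trie (insert patterns):
  0='ε' goto a→7 d→1
  1='d' goto d→2
  2='dd' goto c→3
  3='ddc' goto c→4
  4='ddcc' goto d→5
  5='ddccd' goto a→6
  6='ddccda' goto ·  [P0 ends]
  7='a' goto d→8
  8='ad' goto d→9
  9='add' goto ·  [P1 ends]

BFS fail/out derivation:
  n1('d'): parent n0 fail=0; on 'd' 0 → fail=0;  out ∅∪∅=∅
  n7('a'): parent n0 fail=0; on 'a' 0 → fail=0;  out ∅∪∅=∅
  n2('dd'): parent n1 fail=0; on 'd' 0 → fail=1;  out ∅∪∅=∅
  n8('ad'): parent n7 fail=0; on 'd' 0 → fail=1;  out ∅∪∅=∅
  n3('ddc'): parent n2 fail=1; on 'c' 1→0 → fail=0;  out ∅∪∅=∅
  n9('add'): parent n8 fail=1; on 'd' 1 → fail=2;  out {1}∪∅={1}
  n4('ddcc'): parent n3 fail=0; on 'c' 0 → fail=0;  out ∅∪∅=∅
  n5('ddccd'): parent n4 fail=0; on 'd' 0 → fail=1;  out ∅∪∅=∅
  n6('ddccda'): parent n5 fail=1; on 'a' 1→0 → fail=7;  out {0}∪∅={0}

Text stream:
pos 0 'a': at 7
pos 1 'd': at 8
pos 2 'd': at 9  emit P1@[0:2]
pos 3 'd': at 2 ·f
pos 4 'd': at 2 ·f
pos 5 'c': at 3
pos 6 'c': at 4
pos 7 'd': at 5
pos 8 'a': at 6  emit P0@[3:8]
pos 9 'a': at 7 ·f
pos 10 'c': at 0 ·f
pos 11 'a': at 7
pos 12 'd': at 8
pos 13 'd': at 9  emit P1@[11:13]
pos 14 'b': at 0 ·f
pos 15 'd': at 1
pos 16 'b': at 0 ·f
pos 17 'd': at 1
pos 18 'd': at 2
pos 19 'c': at 3
pos 20 'c': at 4
pos 21 'd': at 5
pos 22 'a': at 6  emit P0@[17:22]
pos 23 'c': at 0 ·f
pos 24 'a': at 7
pos 25 'd': at 8
pos 26 'd': at 9  emit P1@[24:26]
pos 27 'c': at 3 ·f
pos 28 'c': at 4
pos 29 'd': at 5
pos 30 'a': at 6  emit P0@[25:30]
pos 31 'a': at 7 ·f
pos 32 'c': at 0 ·f
pos 33 'd': at 1
pos 34 'd': at 2
pos 35 'c': at 3
pos 36 'c': at 4
pos 37 'd': at 5
pos 38 'a': at 6  emit P0@[33:38]
pos 39 'd': at 8 ·f
pos 40 'a': at 7 ·f
pos 41 'd': at 8
pos 42 'd': at 9  emit P1@[40:42]
pos 43 'a': at 7 ·f
pos 44 'd': at 8
pos 45 'd': at 9  emit P1@[43:45]
pos 46 'd': at 2 ·f
pos 47 'c': at 3
pos 48 'b': at 0 ·f
pos 49 'c': at 0
pos 50 'c': at 0
pos 51 'd': at 1
pos 52 'b': at 0 ·f
pos 53 'd': at 1
pos 54 'd': at 2
pos 55 'b': at 0 ·f
pos 56 'b': at 0
pos 57 'c': at 0
pos 58 'b': at 0
pos 59 'd': at 1
pos 60 'b': at 0 ·f
pos 61 'b': at 0
pos 62 'd': at 1
pos 63 'd': at 2
pos 64 'c': at 3
pos 65 'c': at 4

Result: [[2,1],[8,0],[13,1],[22,0],[26,1],[30,0],[38,0],[42,1],[45,1]]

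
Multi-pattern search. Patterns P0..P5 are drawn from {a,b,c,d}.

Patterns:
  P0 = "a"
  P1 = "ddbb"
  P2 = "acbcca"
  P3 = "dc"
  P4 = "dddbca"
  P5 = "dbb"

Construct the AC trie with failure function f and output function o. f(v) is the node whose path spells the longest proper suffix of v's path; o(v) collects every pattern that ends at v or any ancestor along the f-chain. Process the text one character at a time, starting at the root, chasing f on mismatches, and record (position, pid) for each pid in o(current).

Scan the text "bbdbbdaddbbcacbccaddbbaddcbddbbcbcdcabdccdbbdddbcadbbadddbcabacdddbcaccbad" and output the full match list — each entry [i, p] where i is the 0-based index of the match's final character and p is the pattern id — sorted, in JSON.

Construct AC machine:
Trie (insert patterns):
  n0 'ε': a→1 d→2
  n1 'a': c→6  ←P0
  n2 'd': b→16 c→11 d→3
  n3 'dd': b→4 d→12
  n4 'ddb': b→5
  n5 'ddbb': ·  ←P1
  n6 'ac': b→7
  n7 'acb': c→8
  n8 'acbc': c→9
  n9 'acbcc': a→10
  n10 'acbcca': ·  ←P2
  n11 'dc': ·  ←P3
  n12 'ddd': b→13
  n13 'dddb': c→14
  n14 'dddbc': a→15
  n15 'dddbca': ·  ←P4
  n16 'db': b→17
  n17 'dbb': ·  ←P5

Failure links (BFS by depth):
  fail(1) 'a': from fail(0)=0 chase 'a': 0 ⇒ 0;  out={0}∪out(0)={0}
  fail(2) 'd': from fail(0)=0 chase 'd': 0 ⇒ 0;  out=∅∪out(0)=∅
  fail(3) 'dd': from fail(2)=0 chase 'd': 0 ⇒ 2;  out=∅∪out(2)=∅
  fail(6) 'ac': from fail(1)=0 chase 'c': 0 ⇒ 0;  out=∅∪out(0)=∅
  fail(11) 'dc': from fail(2)=0 chase 'c': 0 ⇒ 0;  out={3}∪out(0)={3}
  fail(16) 'db': from fail(2)=0 chase 'b': 0 ⇒ 0;  out=∅∪out(0)=∅
  fail(4) 'ddb': from fail(3)=2 chase 'b': 2 ⇒ 16;  out=∅∪out(16)=∅
  fail(7) 'acb': from fail(6)=0 chase 'b': 0 ⇒ 0;  out=∅∪out(0)=∅
  fail(12) 'ddd': from fail(3)=2 chase 'd': 2 ⇒ 3;  out=∅∪out(3)=∅
  fail(17) 'dbb': from fail(16)=0 chase 'b': 0 ⇒ 0;  out={5}∪out(0)={5}
  fail(5) 'ddbb': from fail(4)=16 chase 'b': 16 ⇒ 17;  out={1}∪out(17)={1,5}
  fail(8) 'acbc': from fail(7)=0 chase 'c': 0 ⇒ 0;  out=∅∪out(0)=∅
  fail(13) 'dddb': from fail(12)=3 chase 'b': 3 ⇒ 4;  out=∅∪out(4)=∅
  fail(9) 'acbcc': from fail(8)=0 chase 'c': 0 ⇒ 0;  out=∅∪out(0)=∅
  fail(14) 'dddbc': from fail(13)=4 chase 'c': 4→16→0 ⇒ 0;  out=∅∪out(0)=∅
  fail(10) 'acbcca': from fail(9)=0 chase 'a': 0 ⇒ 1;  out={2}∪out(1)={0,2}
  fail(15) 'dddbca': from fail(14)=0 chase 'a': 0 ⇒ 1;  out={4}∪out(1)={0,4}

Text stream:
[0] read 'b'  n0⇒n0
[1] read 'b'  n0⇒n0
[2] read 'd'  n0⇒n2
[3] read 'b'  n2⇒n16
[4] read 'b'  n16⇒n17  → match P5@[2:4]
[5] read 'd'  n17⇒n2 (fail-walked)
[6] read 'a'  n2⇒n1 (fail-walked)  → match P0@[6:6]
[7] read 'd'  n1⇒n2 (fail-walked)
[8] read 'd'  n2⇒n3
[9] read 'b'  n3⇒n4
[10] read 'b'  n4⇒n5  → match P1@[7:10],P5@[8:10]
[11] read 'c'  n5⇒n0 (fail-walked)
[12] read 'a'  n0⇒n1  → match P0@[12:12]
[13] read 'c'  n1⇒n6
[14] read 'b'  n6⇒n7
[15] read 'c'  n7⇒n8
[16] read 'c'  n8⇒n9
[17] read 'a'  n9⇒n10  → match P0@[17:17],P2@[12:17]
[18] read 'd'  n10⇒n2 (fail-walked)
[19] read 'd'  n2⇒n3
[20] read 'b'  n3⇒n4
[21] read 'b'  n4⇒n5  → match P1@[18:21],P5@[19:21]
[22] read 'a'  n5⇒n1 (fail-walked)  → match P0@[22:22]
[23] read 'd'  n1⇒n2 (fail-walked)
[24] read 'd'  n2⇒n3
[25] read 'c'  n3⇒n11 (fail-walked)  → match P3@[24:25]
[26] read 'b'  n11⇒n0 (fail-walked)
[27] read 'd'  n0⇒n2
[28] read 'd'  n2⇒n3
[29] read 'b'  n3⇒n4
[30] read 'b'  n4⇒n5  → match P1@[27:30],P5@[28:30]
[31] read 'c'  n5⇒n0 (fail-walked)
[32] read 'b'  n0⇒n0
[33] read 'c'  n0⇒n0
[34] read 'd'  n0⇒n2
[35] read 'c'  n2⇒n11  → match P3@[34:35]
[36] read 'a'  n11⇒n1 (fail-walked)  → match P0@[36:36]
[37] read 'b'  n1⇒n0 (fail-walked)
[38] read 'd'  n0⇒n2
[39] read 'c'  n2⇒n11  → match P3@[38:39]
[40] read 'c'  n11⇒n0 (fail-walked)
[41] read 'd'  n0⇒n2
[42] read 'b'  n2⇒n16
[43] read 'b'  n16⇒n17  → match P5@[41:43]
[44] read 'd'  n17⇒n2 (fail-walked)
[45] read 'd'  n2⇒n3
[46] read 'd'  n3⇒n12
[47] read 'b'  n12⇒n13
[48] read 'c'  n13⇒n14
[49] read 'a'  n14⇒n15  → match P0@[49:49],P4@[44:49]
[50] read 'd'  n15⇒n2 (fail-walked)
[51] read 'b'  n2⇒n16
[52] read 'b'  n16⇒n17  → match P5@[50:52]
[53] read 'a'  n17⇒n1 (fail-walked)  → match P0@[53:53]
[54] read 'd'  n1⇒n2 (fail-walked)
[55] read 'd'  n2⇒n3
[56] read 'd'  n3⇒n12
[57] read 'b'  n12⇒n13
[58] read 'c'  n13⇒n14
[59] read 'a'  n14⇒n15  → match P0@[59:59],P4@[54:59]
[60] read 'b'  n15⇒n0 (fail-walked)
[61] read 'a'  n0⇒n1  → match P0@[61:61]
[62] read 'c'  n1⇒n6
[63] read 'd'  n6⇒n2 (fail-walked)
[64] read 'd'  n2⇒n3
[65] read 'd'  n3⇒n12
[66] read 'b'  n12⇒n13
[67] read 'c'  n13⇒n14
[68] read 'a'  n14⇒n15  → match P0@[68:68],P4@[63:68]
[69] read 'c'  n15⇒n6 (fail-walked)
[70] read 'c'  n6⇒n0 (fail-walked)
[71] read 'b'  n0⇒n0
[72] read 'a'  n0⇒n1  → match P0@[72:72]
[73] read 'd'  n1⇒n2 (fail-walked)

Matches: [[4,5],[6,0],[10,1],[10,5],[12,0],[17,0],[17,2],[21,1],[21,5],[22,0],[25,3],[30,1],[30,5],[35,3],[36,0],[39,3],[43,5],[49,0],[49,4],[52,5],[53,0],[59,0],[59,4],[61,0],[68,0],[68,4],[72,0]]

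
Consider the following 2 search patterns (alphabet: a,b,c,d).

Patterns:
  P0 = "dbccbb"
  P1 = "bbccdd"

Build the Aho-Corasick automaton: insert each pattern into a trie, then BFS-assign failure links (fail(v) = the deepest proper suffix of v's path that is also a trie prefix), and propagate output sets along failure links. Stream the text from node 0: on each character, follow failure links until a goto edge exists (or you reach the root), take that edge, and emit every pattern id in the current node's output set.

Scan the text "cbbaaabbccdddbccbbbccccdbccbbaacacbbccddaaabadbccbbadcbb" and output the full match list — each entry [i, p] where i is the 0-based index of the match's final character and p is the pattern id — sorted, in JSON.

Construct AC machine:
Trie (insert patterns):
  0='ε' goto b→7 d→1
  1='d' goto b→2
  2='db' goto c→3
  3='dbc' goto c→4
  4='dbcc' goto b→5
  5='dbccb' goto b→6
  6='dbccbb' goto ·  [P0 ends]
  7='b' goto b→8
  8='bb' goto c→9
  9='bbc' goto c→10
  10='bbcc' goto d→11
  11='bbccd' goto d→12
  12='bbccdd' goto ·  [P1 ends]

Failure links (BFS by depth):
  fail(1) 'd': from fail(0)=0 chase 'd': 0 ⇒ 0;  out=∅∪out(0)=∅
  fail(7) 'b': from fail(0)=0 chase 'b': 0 ⇒ 0;  out=∅∪out(0)=∅
  fail(2) 'db': from fail(1)=0 chase 'b': 0 ⇒ 7;  out=∅∪out(7)=∅
  fail(8) 'bb': from fail(7)=0 chase 'b': 0 ⇒ 7;  out=∅∪out(7)=∅
  fail(3) 'dbc': from fail(2)=7 chase 'c': 7→0 ⇒ 0;  out=∅∪out(0)=∅
  fail(9) 'bbc': from fail(8)=7 chase 'c': 7→0 ⇒ 0;  out=∅∪out(0)=∅
  fail(4) 'dbcc': from fail(3)=0 chase 'c': 0 ⇒ 0;  out=∅∪out(0)=∅
  fail(10) 'bbcc': from fail(9)=0 chase 'c': 0 ⇒ 0;  out=∅∪out(0)=∅
  fail(5) 'dbccb': from fail(4)=0 chase 'b': 0 ⇒ 7;  out=∅∪out(7)=∅
  fail(11) 'bbccd': from fail(10)=0 chase 'd': 0 ⇒ 1;  out=∅∪out(1)=∅
  fail(6) 'dbccbb': from fail(5)=7 chase 'b': 7 ⇒ 8;  out={0}∪out(8)={0}
  fail(12) 'bbccdd': from fail(11)=1 chase 'd': 1→0 ⇒ 1;  out={1}∪out(1)={1}

Run:
pos 0 'c': at 0
pos 1 'b': at 7
pos 2 'b': at 8
pos 3 'a': at 0 ·f
pos 4 'a': at 0
pos 5 'a': at 0
pos 6 'b': at 7
pos 7 'b': at 8
pos 8 'c': at 9
pos 9 'c': at 10
pos 10 'd': at 11
pos 11 'd': at 12  → match P1@[6:11]
pos 12 'd': at 1 ·f
pos 13 'b': at 2
pos 14 'c': at 3
pos 15 'c': at 4
pos 16 'b': at 5
pos 17 'b': at 6  → match P0@[12:17]
pos 18 'b': at 8 ·f
pos 19 'c': at 9
pos 20 'c': at 10
pos 21 'c': at 0 ·f
pos 22 'c': at 0
pos 23 'd': at 1
pos 24 'b': at 2
pos 25 'c': at 3
pos 26 'c': at 4
pos 27 'b': at 5
pos 28 'b': at 6  → match P0@[23:28]
pos 29 'a': at 0 ·f
pos 30 'a': at 0
pos 31 'c': at 0
pos 32 'a': at 0
pos 33 'c': at 0
pos 34 'b': at 7
pos 35 'b': at 8
pos 36 'c': at 9
pos 37 'c': at 10
pos 38 'd': at 11
pos 39 'd': at 12  → match P1@[34:39]
pos 40 'a': at 0 ·f
pos 41 'a': at 0
pos 42 'a': at 0
pos 43 'b': at 7
pos 44 'a': at 0 ·f
pos 45 'd': at 1
pos 46 'b': at 2
pos 47 'c': at 3
pos 48 'c': at 4
pos 49 'b': at 5
pos 50 'b': at 6  → match P0@[45:50]
pos 51 'a': at 0 ·f
pos 52 'd': at 1
pos 53 'c': at 0 ·f
pos 54 'b': at 7
pos 55 'b': at 8

Matches: [[11,1],[17,0],[28,0],[39,1],[50,0]]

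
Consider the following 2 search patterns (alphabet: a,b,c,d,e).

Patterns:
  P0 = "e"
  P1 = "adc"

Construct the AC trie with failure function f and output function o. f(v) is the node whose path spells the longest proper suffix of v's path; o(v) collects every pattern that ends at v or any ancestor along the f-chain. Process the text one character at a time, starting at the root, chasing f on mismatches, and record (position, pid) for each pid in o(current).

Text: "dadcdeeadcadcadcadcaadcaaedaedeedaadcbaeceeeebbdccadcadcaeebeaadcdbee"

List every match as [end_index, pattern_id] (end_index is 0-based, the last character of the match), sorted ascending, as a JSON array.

Build automaton:
Trie (insert patterns):
  0='ε' goto a→2 e→1
  1='e' goto ·  [P0 ends]
  2='a' goto d→3
  3='ad' goto c→4
  4='adc' goto ·  [P1 ends]

BFS fail/out derivation:
  n1('e'): parent n0 fail=0; on 'e' 0 → fail=0;  out {0}∪∅={0}
  n2('a'): parent n0 fail=0; on 'a' 0 → fail=0;  out ∅∪∅=∅
  n3('ad'): parent n2 fail=0; on 'd' 0 → fail=0;  out ∅∪∅=∅
  n4('adc'): parent n3 fail=0; on 'c' 0 → fail=0;  out {1}∪∅={1}

Scan:
i=0 'd': node 0→0
i=1 'a': node 0→2
i=2 'd': node 2→3
i=3 'c': node 3→4  ** P1@[1:3]
i=4 'd': node 4→0 ·f
i=5 'e': node 0→1  ** P0@[5:5]
i=6 'e': node 1→1 ·f  ** P0@[6:6]
i=7 'a': node 1→2 ·f
i=8 'd': node 2→3
i=9 'c': node 3→4  ** P1@[7:9]
i=10 'a': node 4→2 ·f
i=11 'd': node 2→3
i=12 'c': node 3→4  ** P1@[10:12]
i=13 'a': node 4→2 ·f
i=14 'd': node 2→3
i=15 'c': node 3→4  ** P1@[13:15]
i=16 'a': node 4→2 ·f
i=17 'd': node 2→3
i=18 'c': node 3→4  ** P1@[16:18]
i=19 'a': node 4→2 ·f
i=20 'a': node 2→2 ·f
i=21 'd': node 2→3
i=22 'c': node 3→4  ** P1@[20:22]
i=23 'a': node 4→2 ·f
i=24 'a': node 2→2 ·f
i=25 'e': node 2→1 ·f  ** P0@[25:25]
i=26 'd': node 1→0 ·f
i=27 'a': node 0→2
i=28 'e': node 2→1 ·f  ** P0@[28:28]
i=29 'd': node 1→0 ·f
i=30 'e': node 0→1  ** P0@[30:30]
i=31 'e': node 1→1 ·f  ** P0@[31:31]
i=32 'd': node 1→0 ·f
i=33 'a': node 0→2
i=34 'a': node 2→2 ·f
i=35 'd': node 2→3
i=36 'c': node 3→4  ** P1@[34:36]
i=37 'b': node 4→0 ·f
i=38 'a': node 0→2
i=39 'e': node 2→1 ·f  ** P0@[39:39]
i=40 'c': node 1→0 ·f
i=41 'e': node 0→1  ** P0@[41:41]
i=42 'e': node 1→1 ·f  ** P0@[42:42]
i=43 'e': node 1→1 ·f  ** P0@[43:43]
i=44 'e': node 1→1 ·f  ** P0@[44:44]
i=45 'b': node 1→0 ·f
i=46 'b': node 0→0
i=47 'd': node 0→0
i=48 'c': node 0→0
i=49 'c': node 0→0
i=50 'a': node 0→2
i=51 'd': node 2→3
i=52 'c': node 3→4  ** P1@[50:52]
i=53 'a': node 4→2 ·f
i=54 'd': node 2→3
i=55 'c': node 3→4  ** P1@[53:55]
i=56 'a': node 4→2 ·f
i=57 'e': node 2→1 ·f  ** P0@[57:57]
i=58 'e': node 1→1 ·f  ** P0@[58:58]
i=59 'b': node 1→0 ·f
i=60 'e': node 0→1  ** P0@[60:60]
i=61 'a': node 1→2 ·f
i=62 'a': node 2→2 ·f
i=63 'd': node 2→3
i=64 'c': node 3→4  ** P1@[62:64]
i=65 'd': node 4→0 ·f
i=66 'b': node 0→0
i=67 'e': node 0→1  ** P0@[67:67]
i=68 'e': node 1→1 ·f  ** P0@[68:68]

Matches: [[3,1],[5,0],[6,0],[9,1],[12,1],[15,1],[18,1],[22,1],[25,0],[28,0],[30,0],[31,0],[36,1],[39,0],[41,0],[42,0],[43,0],[44,0],[52,1],[55,1],[57,0],[58,0],[60,0],[64,1],[67,0],[68,0]]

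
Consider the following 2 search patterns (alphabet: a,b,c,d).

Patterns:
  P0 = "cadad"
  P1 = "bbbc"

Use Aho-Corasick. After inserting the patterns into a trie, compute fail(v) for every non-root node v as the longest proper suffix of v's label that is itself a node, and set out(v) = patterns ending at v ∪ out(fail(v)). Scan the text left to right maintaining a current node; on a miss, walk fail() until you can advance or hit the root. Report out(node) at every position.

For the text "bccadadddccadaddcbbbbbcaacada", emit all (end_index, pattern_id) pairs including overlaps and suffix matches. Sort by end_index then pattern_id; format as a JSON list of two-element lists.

Build automaton:
Trie nodes:
  n0 'ε': b→6 c→1
  n1 'c': a→2
  n2 'ca': d→3
  n3 'cad': a→4
  n4 'cada': d→5
  n5 'cadad': ·  [P0 ends]
  n6 'b': b→7
  n7 'bb': b→8
  n8 'bbb': c→9
  n9 'bbbc': ·  [P1 ends]

BFS fail/out derivation:
  n1('c'): parent n0 fail=0; on 'c' 0 → fail=0;  out ∅∪∅=∅
  n6('b'): parent n0 fail=0; on 'b' 0 → fail=0;  out ∅∪∅=∅
  n2('ca'): parent n1 fail=0; on 'a' 0 → fail=0;  out ∅∪∅=∅
  n7('bb'): parent n6 fail=0; on 'b' 0 → fail=6;  out ∅∪∅=∅
  n3('cad'): parent n2 fail=0; on 'd' 0 → fail=0;  out ∅∪∅=∅
  n8('bbb'): parent n7 fail=6; on 'b' 6 → fail=7;  out ∅∪∅=∅
  n4('cada'): parent n3 fail=0; on 'a' 0 → fail=0;  out ∅∪∅=∅
  n9('bbbc'): parent n8 fail=7; on 'c' 7→6→0 → fail=1;  out {1}∪∅={1}
  n5('cadad'): parent n4 fail=0; on 'd' 0 → fail=0;  out {0}∪∅={0}

Run:
[0] read 'b'  n0⇒n6
[1] read 'c'  n6⇒n1 (fail-walked)
[2] read 'c'  n1⇒n1 (fail-walked)
[3] read 'a'  n1⇒n2
[4] read 'd'  n2⇒n3
[5] read 'a'  n3⇒n4
[6] read 'd'  n4⇒n5  ** P0@[2:6]
[7] read 'd'  n5⇒n0 (fail-walked)
[8] read 'd'  n0⇒n0
[9] read 'c'  n0⇒n1
[10] read 'c'  n1⇒n1 (fail-walked)
[11] read 'a'  n1⇒n2
[12] read 'd'  n2⇒n3
[13] read 'a'  n3⇒n4
[14] read 'd'  n4⇒n5  ** P0@[10:14]
[15] read 'd'  n5⇒n0 (fail-walked)
[16] read 'c'  n0⇒n1
[17] read 'b'  n1⇒n6 (fail-walked)
[18] read 'b'  n6⇒n7
[19] read 'b'  n7⇒n8
[20] read 'b'  n8⇒n8 (fail-walked)
[21] read 'b'  n8⇒n8 (fail-walked)
[22] read 'c'  n8⇒n9  ** P1@[19:22]
[23] read 'a'  n9⇒n2 (fail-walked)
[24] read 'a'  n2⇒n0 (fail-walked)
[25] read 'c'  n0⇒n1
[26] read 'a'  n1⇒n2
[27] read 'd'  n2⇒n3
[28] read 'a'  n3⇒n4

Matches: [[6,0],[14,0],[22,1]]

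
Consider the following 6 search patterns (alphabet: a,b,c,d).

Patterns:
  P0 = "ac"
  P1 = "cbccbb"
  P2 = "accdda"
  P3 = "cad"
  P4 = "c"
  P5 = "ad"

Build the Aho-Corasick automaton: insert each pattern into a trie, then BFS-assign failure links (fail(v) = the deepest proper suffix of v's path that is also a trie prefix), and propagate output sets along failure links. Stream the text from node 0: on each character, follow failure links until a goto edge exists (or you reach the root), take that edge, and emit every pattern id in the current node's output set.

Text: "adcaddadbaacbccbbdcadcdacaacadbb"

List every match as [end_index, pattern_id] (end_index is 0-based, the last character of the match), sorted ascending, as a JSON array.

Build automaton:
Trie nodes:
  n0 'ε': a→1 c→3
  n1 'a': c→2 d→15
  n2 'ac': c→9  [P0 ends]
  n3 'c': a→13 b→4  [P4 ends]
  n4 'cb': c→5
  n5 'cbc': c→6
  n6 'cbcc': b→7
  n7 'cbccb': b→8
  n8 'cbccbb': ·  [P1 ends]
  n9 'acc': d→10
  n10 'accd': d→11
  n11 'accdd': a→12
  n12 'accdda': ·  [P2 ends]
  n13 'ca': d→14
  n14 'cad': ·  [P3 ends]
  n15 'ad': ·  [P5 ends]

BFS fail/out derivation:
  n1('a'): parent n0 fail=0; on 'a' 0 → fail=0;  out ∅∪∅=∅
  n3('c'): parent n0 fail=0; on 'c' 0 → fail=0;  out {4}∪∅={4}
  n2('ac'): parent n1 fail=0; on 'c' 0 → fail=3;  out {0}∪{4}={0,4}
  n4('cb'): parent n3 fail=0; on 'b' 0 → fail=0;  out ∅∪∅=∅
  n13('ca'): parent n3 fail=0; on 'a' 0 → fail=1;  out ∅∪∅=∅
  n15('ad'): parent n1 fail=0; on 'd' 0 → fail=0;  out {5}∪∅={5}
  n5('cbc'): parent n4 fail=0; on 'c' 0 → fail=3;  out ∅∪{4}={4}
  n9('acc'): parent n2 fail=3; on 'c' 3→0 → fail=3;  out ∅∪{4}={4}
  n14('cad'): parent n13 fail=1; on 'd' 1 → fail=15;  out {3}∪{5}={3,5}
  n6('cbcc'): parent n5 fail=3; on 'c' 3→0 → fail=3;  out ∅∪{4}={4}
  n10('accd'): parent n9 fail=3; on 'd' 3→0 → fail=0;  out ∅∪∅=∅
  n7('cbccb'): parent n6 fail=3; on 'b' 3 → fail=4;  out ∅∪∅=∅
  n11('accdd'): parent n10 fail=0; on 'd' 0 → fail=0;  out ∅∪∅=∅
  n8('cbccbb'): parent n7 fail=4; on 'b' 4→0 → fail=0;  out {1}∪∅={1}
  n12('accdda'): parent n11 fail=0; on 'a' 0 → fail=1;  out {2}∪∅={2}

Scan:
i=0 'a': node 0→1
i=1 'd': node 1→15  → match P5@[0:1]
i=2 'c': node 15→3 (fail-walked)  → match P4@[2:2]
i=3 'a': node 3→13
i=4 'd': node 13→14  → match P3@[2:4],P5@[3:4]
i=5 'd': node 14→0 (fail-walked)
i=6 'a': node 0→1
i=7 'd': node 1→15  → match P5@[6:7]
i=8 'b': node 15→0 (fail-walked)
i=9 'a': node 0→1
i=10 'a': node 1→1 (fail-walked)
i=11 'c': node 1→2  → match P0@[10:11],P4@[11:11]
i=12 'b': node 2→4 (fail-walked)
i=13 'c': node 4→5  → match P4@[13:13]
i=14 'c': node 5→6  → match P4@[14:14]
i=15 'b': node 6→7
i=16 'b': node 7→8  → match P1@[11:16]
i=17 'd': node 8→0 (fail-walked)
i=18 'c': node 0→3  → match P4@[18:18]
i=19 'a': node 3→13
i=20 'd': node 13→14  → match P3@[18:20],P5@[19:20]
i=21 'c': node 14→3 (fail-walked)  → match P4@[21:21]
i=22 'd': node 3→0 (fail-walked)
i=23 'a': node 0→1
i=24 'c': node 1→2  → match P0@[23:24],P4@[24:24]
i=25 'a': node 2→13 (fail-walked)
i=26 'a': node 13→1 (fail-walked)
i=27 'c': node 1→2  → match P0@[26:27],P4@[27:27]
i=28 'a': node 2→13 (fail-walked)
i=29 'd': node 13→14  → match P3@[27:29],P5@[28:29]
i=30 'b': node 14→0 (fail-walked)
i=31 'b': node 0→0

Result: [[1,5],[2,4],[4,3],[4,5],[7,5],[11,0],[11,4],[13,4],[14,4],[16,1],[18,4],[20,3],[20,5],[21,4],[24,0],[24,4],[27,0],[27,4],[29,3],[29,5]]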